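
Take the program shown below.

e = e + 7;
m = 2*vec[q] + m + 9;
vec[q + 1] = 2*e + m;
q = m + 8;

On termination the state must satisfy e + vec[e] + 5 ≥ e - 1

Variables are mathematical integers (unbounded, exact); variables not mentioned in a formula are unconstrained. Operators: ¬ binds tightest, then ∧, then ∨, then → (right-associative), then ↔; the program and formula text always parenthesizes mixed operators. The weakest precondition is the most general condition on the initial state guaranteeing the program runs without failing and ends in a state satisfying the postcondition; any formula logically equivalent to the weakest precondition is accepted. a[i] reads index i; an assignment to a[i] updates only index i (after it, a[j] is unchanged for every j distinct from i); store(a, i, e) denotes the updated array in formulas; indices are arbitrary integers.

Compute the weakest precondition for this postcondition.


Working backward. After the program, the postcondition e + vec[e] + 5 ≥ e - 1 must hold; in canonical form it is vec[e] ≥ -6.
Before q := m + 8: vec[e] ≥ -6
Before vec[q + 1] := 2*e + m: store(vec, q + 1, 2*e + m)[e] ≥ -6
Before m := 2*vec[q] + m + 9: store(vec, q + 1, 2*vec[q] + 2*e + m + 9)[e] ≥ -6
Before e := e + 7: store(vec, q + 1, 2*vec[q] + 2*e + m + 23)[e + 7] ≥ -6
Answer: WP = store(vec, q + 1, 2*vec[q] + 2*e + m + 23)[e + 7] ≥ -6


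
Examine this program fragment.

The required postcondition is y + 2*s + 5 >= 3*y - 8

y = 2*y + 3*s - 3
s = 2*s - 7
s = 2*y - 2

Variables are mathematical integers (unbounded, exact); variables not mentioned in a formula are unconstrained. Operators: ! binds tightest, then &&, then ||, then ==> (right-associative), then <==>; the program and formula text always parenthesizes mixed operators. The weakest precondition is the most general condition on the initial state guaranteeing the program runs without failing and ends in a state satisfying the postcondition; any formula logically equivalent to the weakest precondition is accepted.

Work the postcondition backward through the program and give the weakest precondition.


Working backward. After the program, the postcondition y + 2*s + 5 >= 3*y - 8 must hold; in canonical form it is 2*s >= 2*y - 13.
Before s := 2*y - 2: 2*y >= -9
Before s := 2*s - 7: 2*y >= -9
Before y := 2*y + 3*s - 3: 6*s + 4*y >= -3
Answer: WP = 6*s + 4*y >= -3


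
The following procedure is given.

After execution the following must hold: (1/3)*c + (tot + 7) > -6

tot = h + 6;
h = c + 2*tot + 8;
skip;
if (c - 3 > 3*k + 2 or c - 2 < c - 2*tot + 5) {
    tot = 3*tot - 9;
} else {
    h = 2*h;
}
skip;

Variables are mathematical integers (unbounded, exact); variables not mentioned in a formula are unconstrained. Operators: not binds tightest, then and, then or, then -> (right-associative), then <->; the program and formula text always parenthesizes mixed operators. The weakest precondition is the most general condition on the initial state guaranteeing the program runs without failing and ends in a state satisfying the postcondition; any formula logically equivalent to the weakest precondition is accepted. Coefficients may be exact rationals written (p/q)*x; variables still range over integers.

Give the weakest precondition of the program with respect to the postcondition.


Working backward. After the program, the postcondition (1/3)*c + (tot + 7) > -6 must hold; in canonical form it is (1/3)*c + tot > -13.
Before skip: (1/3)*c + tot > -13
Then branch requires (1/3)*c + 3*tot > -4; else branch requires (1/3)*c + tot > -13.
Before the if: ((c > 3*k + 5 or 2*tot < 7) -> (1/3)*c + 3*tot > -4) and ((not (c > 3*k + 5 or 2*tot < 7)) -> (1/3)*c + tot > -13)
Before skip: ((c > 3*k + 5 or 2*tot < 7) -> (1/3)*c + 3*tot > -4) and ((not (c > 3*k + 5 or 2*tot < 7)) -> (1/3)*c + tot > -13)
Before h := c + 2*tot + 8: ((c > 3*k + 5 or 2*tot < 7) -> (1/3)*c + 3*tot > -4) and ((not (c > 3*k + 5 or 2*tot < 7)) -> (1/3)*c + tot > -13)
Before tot := h + 6: ((c > 3*k + 5 or 2*h < -5) -> (1/3)*c + 3*h > -22) and ((not (c > 3*k + 5 or 2*h < -5)) -> (1/3)*c + h > -19)
Answer: WP = ((c > 3*k + 5 or 2*h < -5) -> (1/3)*c + 3*h > -22) and ((not (c > 3*k + 5 or 2*h < -5)) -> (1/3)*c + h > -19)


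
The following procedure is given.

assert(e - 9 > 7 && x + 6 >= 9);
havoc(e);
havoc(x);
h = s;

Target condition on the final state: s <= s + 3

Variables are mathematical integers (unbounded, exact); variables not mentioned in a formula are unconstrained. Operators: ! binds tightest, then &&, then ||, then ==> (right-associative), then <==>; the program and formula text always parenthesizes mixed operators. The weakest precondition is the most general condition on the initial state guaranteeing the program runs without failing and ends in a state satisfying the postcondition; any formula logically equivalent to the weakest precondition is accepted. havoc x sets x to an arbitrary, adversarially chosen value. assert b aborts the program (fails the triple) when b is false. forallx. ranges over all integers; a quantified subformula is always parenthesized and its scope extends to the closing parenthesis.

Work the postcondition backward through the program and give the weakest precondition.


Working backward. After the program, the postcondition s <= s + 3 must hold; in canonical form it is true.
Before h := s: true
Before havoc x: true
Before havoc e: true
Before assert e - 9 > 7 && x + 6 >= 9: e > 16 && x >= 3
Answer: WP = e > 16 && x >= 3


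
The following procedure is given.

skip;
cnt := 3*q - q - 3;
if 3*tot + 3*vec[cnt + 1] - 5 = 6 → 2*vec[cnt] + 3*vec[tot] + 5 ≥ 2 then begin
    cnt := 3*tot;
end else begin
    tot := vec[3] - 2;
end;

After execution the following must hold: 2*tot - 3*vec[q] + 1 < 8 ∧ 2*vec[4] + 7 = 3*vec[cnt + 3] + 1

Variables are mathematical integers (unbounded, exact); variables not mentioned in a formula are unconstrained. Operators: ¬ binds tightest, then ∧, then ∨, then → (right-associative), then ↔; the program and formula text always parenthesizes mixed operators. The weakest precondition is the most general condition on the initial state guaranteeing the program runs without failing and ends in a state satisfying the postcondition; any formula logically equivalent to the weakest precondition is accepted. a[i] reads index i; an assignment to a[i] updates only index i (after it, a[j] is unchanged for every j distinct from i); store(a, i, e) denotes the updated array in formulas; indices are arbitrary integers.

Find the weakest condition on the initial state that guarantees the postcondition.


Working backward. After the program, the postcondition 2*tot - 3*vec[q] + 1 < 8 ∧ 2*vec[4] + 7 = 3*vec[cnt + 3] + 1 must hold; in canonical form it is 2*tot < 3*vec[q] + 7 ∧ 2*vec[4] = 3*vec[cnt + 3] - 6.
Then branch requires 2*tot < 3*vec[q] + 7 ∧ 2*vec[4] = 3*vec[3*tot + 3] - 6; else branch requires 2*vec[3] < 3*vec[q] + 11 ∧ 2*vec[4] = 3*vec[cnt + 3] - 6.
Before the if: ((3*vec[cnt + 1] + 3*tot = 11 → 2*vec[cnt] + 3*vec[tot] ≥ -3) → (2*tot < 3*vec[q] + 7 ∧ 2*vec[4] = 3*vec[3*tot + 3] - 6)) ∧ ((¬(3*vec[cnt + 1] + 3*tot = 11 → 2*vec[cnt] + 3*vec[tot] ≥ -3)) → (2*vec[3] < 3*vec[q] + 11 ∧ 2*vec[4] = 3*vec[cnt + 3] - 6))
Before cnt := 3*q - q - 3: ((3*vec[2*q - 2] + 3*tot = 11 → 2*vec[2*q - 3] + 3*vec[tot] ≥ -3) → (2*tot < 3*vec[q] + 7 ∧ 2*vec[4] = 3*vec[3*tot + 3] - 6)) ∧ ((¬(3*vec[2*q - 2] + 3*tot = 11 → 2*vec[2*q - 3] + 3*vec[tot] ≥ -3)) → (2*vec[3] < 3*vec[q] + 11 ∧ 2*vec[4] = 3*vec[2*q] - 6))
Before skip: ((3*vec[2*q - 2] + 3*tot = 11 → 2*vec[2*q - 3] + 3*vec[tot] ≥ -3) → (2*tot < 3*vec[q] + 7 ∧ 2*vec[4] = 3*vec[3*tot + 3] - 6)) ∧ ((¬(3*vec[2*q - 2] + 3*tot = 11 → 2*vec[2*q - 3] + 3*vec[tot] ≥ -3)) → (2*vec[3] < 3*vec[q] + 11 ∧ 2*vec[4] = 3*vec[2*q] - 6))
Answer: WP = ((3*vec[2*q - 2] + 3*tot = 11 → 2*vec[2*q - 3] + 3*vec[tot] ≥ -3) → (2*tot < 3*vec[q] + 7 ∧ 2*vec[4] = 3*vec[3*tot + 3] - 6)) ∧ ((¬(3*vec[2*q - 2] + 3*tot = 11 → 2*vec[2*q - 3] + 3*vec[tot] ≥ -3)) → (2*vec[3] < 3*vec[q] + 11 ∧ 2*vec[4] = 3*vec[2*q] - 6))


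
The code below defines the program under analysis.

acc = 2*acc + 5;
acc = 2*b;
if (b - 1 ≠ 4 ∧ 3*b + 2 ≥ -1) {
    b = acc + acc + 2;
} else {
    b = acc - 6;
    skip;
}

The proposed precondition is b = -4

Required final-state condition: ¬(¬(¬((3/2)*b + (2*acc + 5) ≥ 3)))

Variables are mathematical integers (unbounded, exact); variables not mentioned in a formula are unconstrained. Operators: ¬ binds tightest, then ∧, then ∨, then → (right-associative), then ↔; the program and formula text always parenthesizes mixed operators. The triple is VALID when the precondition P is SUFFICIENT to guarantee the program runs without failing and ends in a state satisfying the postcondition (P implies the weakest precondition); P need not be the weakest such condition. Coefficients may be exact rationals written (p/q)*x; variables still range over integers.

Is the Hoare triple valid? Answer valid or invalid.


Working backward. After the program, the postcondition ¬(¬(¬((3/2)*b + (2*acc + 5) ≥ 3))) must hold; in canonical form it is ¬(2*acc + (3/2)*b ≥ -2).
Then branch requires ¬(5*acc ≥ -5); else branch requires ¬((7/2)*acc ≥ 7).
Before the if: ((b ≠ 5 ∧ 3*b ≥ -3) → (¬(5*acc ≥ -5))) ∧ ((¬(b ≠ 5 ∧ 3*b ≥ -3)) → (¬((7/2)*acc ≥ 7)))
Before acc := 2*b: ((b ≠ 5 ∧ 3*b ≥ -3) → (¬(10*b ≥ -5))) ∧ ((¬(b ≠ 5 ∧ 3*b ≥ -3)) → (¬(7*b ≥ 7)))
Before acc := 2*acc + 5: ((b ≠ 5 ∧ 3*b ≥ -3) → (¬(10*b ≥ -5))) ∧ ((¬(b ≠ 5 ∧ 3*b ≥ -3)) → (¬(7*b ≥ 7)))
The weakest precondition is ((b ≠ 5 ∧ 3*b ≥ -3) → (¬(10*b ≥ -5))) ∧ ((¬(b ≠ 5 ∧ 3*b ≥ -3)) → (¬(7*b ≥ 7))).
Check whether b = -4 implies it.
Every state satisfying the precondition satisfies the weakest precondition: the implication holds.
Answer: valid


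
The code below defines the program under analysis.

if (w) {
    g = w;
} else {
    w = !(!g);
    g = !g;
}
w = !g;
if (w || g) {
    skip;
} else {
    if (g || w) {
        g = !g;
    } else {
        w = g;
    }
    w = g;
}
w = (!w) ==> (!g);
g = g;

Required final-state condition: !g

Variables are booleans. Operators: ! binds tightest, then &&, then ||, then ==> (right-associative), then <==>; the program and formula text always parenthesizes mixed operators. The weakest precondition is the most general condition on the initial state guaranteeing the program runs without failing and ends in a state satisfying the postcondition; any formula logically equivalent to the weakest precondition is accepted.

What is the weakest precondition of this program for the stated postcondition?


Working backward. After the program, !g must hold.
Before g := g: !g
Before w := (!w) ==> (!g): !g
Then branch requires !g; else branch requires ((g || w) ==> g) && ((!(g || w)) ==> (!g)).
Before the if: ((w || g) ==> (!g)) && ((!(w || g)) ==> (((g || w) ==> g) && ((!(g || w)) ==> (!g))))
Before w := !g: !g
Then branch requires !w; else branch requires g.
Before the if: (w ==> (!w)) && ((!w) ==> g)
Answer: WP = (w ==> (!w)) && ((!w) ==> g)


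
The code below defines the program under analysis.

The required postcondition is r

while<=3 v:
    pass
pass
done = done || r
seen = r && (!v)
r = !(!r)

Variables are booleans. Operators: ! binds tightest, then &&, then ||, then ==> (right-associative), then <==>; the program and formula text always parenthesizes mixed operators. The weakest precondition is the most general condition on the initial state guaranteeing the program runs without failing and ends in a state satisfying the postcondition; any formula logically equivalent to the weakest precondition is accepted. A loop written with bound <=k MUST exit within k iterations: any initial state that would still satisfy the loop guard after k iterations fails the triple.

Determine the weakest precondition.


Working backward. After the program, r must hold.
Before r := !(!r): r
Before seen := r && (!v): r
Before done := done || r: r
Before skip: r
Before the loop (bound <=3), unroll the exhaustion recursion (WP_0 = exit-now case; WP_j = one more guarded iteration, up to j = 3):
  WP_0: (!v) && r
  WP_1: (v ==> ((!v) && r)) && ((!v) ==> r)
  WP_2: (v ==> ((v ==> ((!v) && r)) && ((!v) ==> r))) && ((!v) ==> r)
  WP_3: (v ==> ((v ==> ((v ==> ((!v) && r)) && ((!v) ==> r))) && ((!v) ==> r))) && ((!v) ==> r)
So before the loop: (v ==> ((v ==> ((v ==> ((!v) && r)) && ((!v) ==> r))) && ((!v) ==> r))) && ((!v) ==> r)
Answer: WP = (v ==> ((v ==> ((v ==> ((!v) && r)) && ((!v) ==> r))) && ((!v) ==> r))) && ((!v) ==> r)


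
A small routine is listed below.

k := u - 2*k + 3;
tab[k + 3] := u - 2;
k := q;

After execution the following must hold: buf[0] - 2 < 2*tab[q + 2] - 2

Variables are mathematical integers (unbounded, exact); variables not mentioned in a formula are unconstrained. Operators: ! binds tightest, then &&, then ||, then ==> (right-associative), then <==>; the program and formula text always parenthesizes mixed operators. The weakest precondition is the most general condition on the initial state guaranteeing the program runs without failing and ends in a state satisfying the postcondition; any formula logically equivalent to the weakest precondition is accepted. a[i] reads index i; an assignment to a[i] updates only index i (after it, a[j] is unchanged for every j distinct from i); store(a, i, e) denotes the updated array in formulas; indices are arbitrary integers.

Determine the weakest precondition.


Working backward. After the program, the postcondition buf[0] - 2 < 2*tab[q + 2] - 2 must hold; in canonical form it is buf[0] < 2*tab[q + 2].
Before k := q: buf[0] < 2*tab[q + 2]
Before tab[k + 3] := u - 2: buf[0] < 2*store(tab, k + 3, u - 2)[q + 2]
Before k := u - 2*k + 3: buf[0] < 2*store(tab, -2*k + u + 6, u - 2)[q + 2]
Answer: WP = buf[0] < 2*store(tab, -2*k + u + 6, u - 2)[q + 2]


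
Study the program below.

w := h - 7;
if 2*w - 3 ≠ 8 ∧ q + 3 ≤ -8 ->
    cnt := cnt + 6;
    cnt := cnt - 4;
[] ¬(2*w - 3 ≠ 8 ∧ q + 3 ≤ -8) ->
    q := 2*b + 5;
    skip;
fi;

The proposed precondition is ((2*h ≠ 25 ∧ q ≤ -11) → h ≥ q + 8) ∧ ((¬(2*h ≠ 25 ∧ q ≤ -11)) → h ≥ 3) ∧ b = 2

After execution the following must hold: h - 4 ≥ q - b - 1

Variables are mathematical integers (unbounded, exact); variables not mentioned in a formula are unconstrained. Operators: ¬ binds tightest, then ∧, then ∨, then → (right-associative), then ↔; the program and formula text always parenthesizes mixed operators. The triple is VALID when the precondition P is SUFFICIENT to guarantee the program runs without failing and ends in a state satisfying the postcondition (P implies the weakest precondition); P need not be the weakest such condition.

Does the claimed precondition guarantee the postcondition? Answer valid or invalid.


Working backward. After the program, the postcondition h - 4 ≥ q - b - 1 must hold; in canonical form it is b + h ≥ q + 3.
Then branch requires b + h ≥ q + 3; else branch requires h ≥ b + 8.
Before the if: ((2*w ≠ 11 ∧ q ≤ -11) → b + h ≥ q + 3) ∧ ((¬(2*w ≠ 11 ∧ q ≤ -11)) → h ≥ b + 8)
Before w := h - 7: ((2*h ≠ 25 ∧ q ≤ -11) → b + h ≥ q + 3) ∧ ((¬(2*h ≠ 25 ∧ q ≤ -11)) → h ≥ b + 8)
The weakest precondition is ((2*h ≠ 25 ∧ q ≤ -11) → b + h ≥ q + 3) ∧ ((¬(2*h ≠ 25 ∧ q ≤ -11)) → h ≥ b + 8).
Check whether ((2*h ≠ 25 ∧ q ≤ -11) → h ≥ q + 8) ∧ ((¬(2*h ≠ 25 ∧ q ≤ -11)) → h ≥ 3) ∧ b = 2 implies it.
Countermodel: at the initial state b = 2, h = 3, q = 3, the precondition holds but the weakest precondition fails.
Answer: invalid


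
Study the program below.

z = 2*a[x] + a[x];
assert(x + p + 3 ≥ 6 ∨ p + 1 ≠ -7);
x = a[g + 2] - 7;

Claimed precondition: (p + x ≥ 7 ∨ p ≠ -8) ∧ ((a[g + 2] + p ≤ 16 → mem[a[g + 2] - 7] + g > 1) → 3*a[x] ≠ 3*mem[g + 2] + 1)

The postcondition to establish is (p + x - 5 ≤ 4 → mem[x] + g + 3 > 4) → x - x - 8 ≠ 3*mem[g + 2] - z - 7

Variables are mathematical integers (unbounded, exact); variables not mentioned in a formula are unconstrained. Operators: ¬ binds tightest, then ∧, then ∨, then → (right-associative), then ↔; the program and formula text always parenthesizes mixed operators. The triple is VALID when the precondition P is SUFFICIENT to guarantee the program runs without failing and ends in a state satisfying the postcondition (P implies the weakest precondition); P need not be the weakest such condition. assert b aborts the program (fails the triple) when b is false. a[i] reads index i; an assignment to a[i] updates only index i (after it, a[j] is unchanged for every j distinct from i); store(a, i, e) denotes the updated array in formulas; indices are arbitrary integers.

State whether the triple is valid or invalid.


Working backward. After the program, the postcondition (p + x - 5 ≤ 4 → mem[x] + g + 3 > 4) → x - x - 8 ≠ 3*mem[g + 2] - z - 7 must hold; in canonical form it is (p + x ≤ 9 → mem[x] + g > 1) → z ≠ 3*mem[g + 2] + 1.
Before x := a[g + 2] - 7: (a[g + 2] + p ≤ 16 → mem[a[g + 2] - 7] + g > 1) → z ≠ 3*mem[g + 2] + 1
Before assert x + p + 3 ≥ 6 ∨ p + 1 ≠ -7: (p + x ≥ 3 ∨ p ≠ -8) ∧ ((a[g + 2] + p ≤ 16 → mem[a[g + 2] - 7] + g > 1) → z ≠ 3*mem[g + 2] + 1)
Before z := 2*a[x] + a[x]: (p + x ≥ 3 ∨ p ≠ -8) ∧ ((a[g + 2] + p ≤ 16 → mem[a[g + 2] - 7] + g > 1) → 3*a[x] ≠ 3*mem[g + 2] + 1)
The weakest precondition is (p + x ≥ 3 ∨ p ≠ -8) ∧ ((a[g + 2] + p ≤ 16 → mem[a[g + 2] - 7] + g > 1) → 3*a[x] ≠ 3*mem[g + 2] + 1).
Check whether (p + x ≥ 7 ∨ p ≠ -8) ∧ ((a[g + 2] + p ≤ 16 → mem[a[g + 2] - 7] + g > 1) → 3*a[x] ≠ 3*mem[g + 2] + 1) implies it.
Every state satisfying the precondition satisfies the weakest precondition: the implication holds.
Answer: valid


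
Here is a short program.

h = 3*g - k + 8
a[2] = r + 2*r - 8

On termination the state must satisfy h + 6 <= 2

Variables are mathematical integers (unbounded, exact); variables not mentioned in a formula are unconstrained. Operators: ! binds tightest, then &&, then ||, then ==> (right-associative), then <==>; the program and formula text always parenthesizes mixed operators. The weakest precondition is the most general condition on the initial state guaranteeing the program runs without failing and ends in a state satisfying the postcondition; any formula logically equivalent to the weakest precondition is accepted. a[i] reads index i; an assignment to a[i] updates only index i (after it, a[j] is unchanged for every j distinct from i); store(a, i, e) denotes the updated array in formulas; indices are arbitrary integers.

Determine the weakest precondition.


Working backward. After the program, the postcondition h + 6 <= 2 must hold; in canonical form it is h <= -4.
Before a[2] := r + 2*r - 8: h <= -4
Before h := 3*g - k + 8: 3*g <= k - 12
Answer: WP = 3*g <= k - 12


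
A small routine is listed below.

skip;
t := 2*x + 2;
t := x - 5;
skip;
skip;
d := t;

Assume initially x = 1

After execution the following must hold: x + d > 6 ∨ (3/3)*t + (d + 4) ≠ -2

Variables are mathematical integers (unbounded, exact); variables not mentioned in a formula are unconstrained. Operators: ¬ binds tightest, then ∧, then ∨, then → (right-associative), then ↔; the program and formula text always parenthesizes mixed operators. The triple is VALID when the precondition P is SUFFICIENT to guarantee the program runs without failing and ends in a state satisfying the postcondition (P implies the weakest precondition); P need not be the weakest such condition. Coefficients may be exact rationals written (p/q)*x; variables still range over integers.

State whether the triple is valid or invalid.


Working backward. After the program, the postcondition x + d > 6 ∨ (3/3)*t + (d + 4) ≠ -2 must hold; in canonical form it is d + x > 6 ∨ d + t ≠ -6.
Before d := t: t + x > 6 ∨ 2*t ≠ -6
Before skip: t + x > 6 ∨ 2*t ≠ -6
Before skip: t + x > 6 ∨ 2*t ≠ -6
Before t := x - 5: 2*x > 11 ∨ 2*x ≠ 4
Before t := 2*x + 2: 2*x > 11 ∨ 2*x ≠ 4
Before skip: 2*x > 11 ∨ 2*x ≠ 4
The weakest precondition is 2*x > 11 ∨ 2*x ≠ 4.
Check whether x = 1 implies it.
Every state satisfying the precondition satisfies the weakest precondition: the implication holds.
Answer: valid


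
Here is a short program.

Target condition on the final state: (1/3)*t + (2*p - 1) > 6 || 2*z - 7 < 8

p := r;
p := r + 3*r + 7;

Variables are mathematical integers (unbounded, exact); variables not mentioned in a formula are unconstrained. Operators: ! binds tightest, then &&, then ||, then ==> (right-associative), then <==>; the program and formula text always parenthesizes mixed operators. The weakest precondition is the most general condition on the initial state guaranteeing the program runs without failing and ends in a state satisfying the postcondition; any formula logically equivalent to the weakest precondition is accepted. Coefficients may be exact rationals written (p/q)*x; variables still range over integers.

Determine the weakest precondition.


Working backward. After the program, the postcondition (1/3)*t + (2*p - 1) > 6 || 2*z - 7 < 8 must hold; in canonical form it is 2*p + (1/3)*t > 7 || 2*z < 15.
Before p := r + 3*r + 7: 8*r + (1/3)*t > -7 || 2*z < 15
Before p := r: 8*r + (1/3)*t > -7 || 2*z < 15
Answer: WP = 8*r + (1/3)*t > -7 || 2*z < 15


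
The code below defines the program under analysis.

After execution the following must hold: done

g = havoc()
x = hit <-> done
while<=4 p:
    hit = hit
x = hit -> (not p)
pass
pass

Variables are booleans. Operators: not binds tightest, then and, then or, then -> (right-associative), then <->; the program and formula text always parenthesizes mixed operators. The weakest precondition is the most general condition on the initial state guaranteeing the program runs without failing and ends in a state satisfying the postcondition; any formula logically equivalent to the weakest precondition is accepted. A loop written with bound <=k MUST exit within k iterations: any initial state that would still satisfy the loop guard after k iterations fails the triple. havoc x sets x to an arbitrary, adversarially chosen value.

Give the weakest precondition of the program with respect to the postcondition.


Working backward. After the program, done must hold.
Before skip: done
Before skip: done
Before x := hit -> (not p): done
Before the loop (bound <=4), unroll the exhaustion recursion (WP_0 = exit-now case; WP_j = one more guarded iteration, up to j = 4):
  WP_0: (not p) and done
  WP_1: (p -> ((not p) and done)) and ((not p) -> done)
  WP_2: (p -> ((p -> ((not p) and done)) and ((not p) -> done))) and ((not p) -> done)
  WP_3: (p -> ((p -> ((p -> ((not p) and done)) and ((not p) -> done))) and ((not p) -> done))) and ((not p) -> done)
  WP_4: (p -> ((p -> ((p -> ((p -> ((not p) and done)) and ((not p) -> done))) and ((not p) -> done))) and ((not p) -> done))) and ((not p) -> done)
So before the loop: (p -> ((p -> ((p -> ((p -> ((not p) and done)) and ((not p) -> done))) and ((not p) -> done))) and ((not p) -> done))) and ((not p) -> done)
Before x := hit <-> done: (p -> ((p -> ((p -> ((p -> ((not p) and done)) and ((not p) -> done))) and ((not p) -> done))) and ((not p) -> done))) and ((not p) -> done)
Before havoc g: (p -> ((p -> ((p -> ((p -> ((not p) and done)) and ((not p) -> done))) and ((not p) -> done))) and ((not p) -> done))) and ((not p) -> done)
Answer: WP = (p -> ((p -> ((p -> ((p -> ((not p) and done)) and ((not p) -> done))) and ((not p) -> done))) and ((not p) -> done))) and ((not p) -> done)


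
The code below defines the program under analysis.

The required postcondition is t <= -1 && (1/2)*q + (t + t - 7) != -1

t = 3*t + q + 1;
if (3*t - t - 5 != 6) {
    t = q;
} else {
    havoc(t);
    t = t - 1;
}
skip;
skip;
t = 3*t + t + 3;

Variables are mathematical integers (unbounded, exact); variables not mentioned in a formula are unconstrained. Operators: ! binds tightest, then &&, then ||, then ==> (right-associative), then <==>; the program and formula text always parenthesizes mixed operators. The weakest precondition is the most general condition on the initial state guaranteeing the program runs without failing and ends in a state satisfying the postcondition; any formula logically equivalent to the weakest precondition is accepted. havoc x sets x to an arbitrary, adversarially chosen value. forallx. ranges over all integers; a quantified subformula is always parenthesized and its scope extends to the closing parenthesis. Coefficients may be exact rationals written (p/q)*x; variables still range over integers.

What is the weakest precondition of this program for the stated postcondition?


Working backward. After the program, the postcondition t <= -1 && (1/2)*q + (t + t - 7) != -1 must hold; in canonical form it is t <= -1 && (1/2)*q + 2*t != 6.
Before t := 3*t + t + 3: 4*t <= -4 && (1/2)*q + 8*t != 0
Before skip: 4*t <= -4 && (1/2)*q + 8*t != 0
Before skip: 4*t <= -4 && (1/2)*q + 8*t != 0
Then branch requires 4*q <= -4 && (17/2)*q != 0; else branch requires forall t_1. (4*t_1 <= 0 && (1/2)*q + 8*t_1 != 8).
Before the if: (2*t != 11 ==> (4*q <= -4 && (17/2)*q != 0)) && ((!(2*t != 11)) ==> (forall t_1. (4*t_1 <= 0 && (1/2)*q + 8*t_1 != 8)))
Before t := 3*t + q + 1: (2*q + 6*t != 9 ==> (4*q <= -4 && (17/2)*q != 0)) && ((!(2*q + 6*t != 9)) ==> (forall t_1. (4*t_1 <= 0 && (1/2)*q + 8*t_1 != 8)))
Answer: WP = (2*q + 6*t != 9 ==> (4*q <= -4 && (17/2)*q != 0)) && ((!(2*q + 6*t != 9)) ==> (forall t_1. (4*t_1 <= 0 && (1/2)*q + 8*t_1 != 8)))


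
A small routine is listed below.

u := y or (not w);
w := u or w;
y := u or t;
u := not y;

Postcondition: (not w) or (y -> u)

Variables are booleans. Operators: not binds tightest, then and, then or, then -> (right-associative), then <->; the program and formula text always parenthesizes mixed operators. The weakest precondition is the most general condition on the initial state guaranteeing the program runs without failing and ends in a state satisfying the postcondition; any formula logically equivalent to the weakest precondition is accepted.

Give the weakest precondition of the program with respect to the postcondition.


Working backward. After the program, (not w) or (y -> u) must hold.
Before u := not y: (not w) or (y -> (not y))
Before y := u or t: (not w) or ((u or t) -> (not (u or t)))
Before w := u or w: (not (u or w)) or ((u or t) -> (not (u or t)))
Before u := y or (not w): (y or (not w) or t) -> (not (y or (not w) or t))
Answer: WP = (y or (not w) or t) -> (not (y or (not w) or t))


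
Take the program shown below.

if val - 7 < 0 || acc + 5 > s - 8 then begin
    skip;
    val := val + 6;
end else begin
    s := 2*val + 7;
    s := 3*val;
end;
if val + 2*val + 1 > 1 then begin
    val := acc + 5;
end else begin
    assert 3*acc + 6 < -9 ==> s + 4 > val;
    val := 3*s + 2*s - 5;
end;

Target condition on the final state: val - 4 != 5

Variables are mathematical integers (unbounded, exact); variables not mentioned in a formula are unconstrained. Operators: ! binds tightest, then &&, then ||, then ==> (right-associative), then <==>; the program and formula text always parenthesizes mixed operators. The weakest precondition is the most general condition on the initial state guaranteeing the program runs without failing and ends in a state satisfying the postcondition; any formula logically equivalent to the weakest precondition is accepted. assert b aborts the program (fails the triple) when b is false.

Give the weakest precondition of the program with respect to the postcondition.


Working backward. After the program, the postcondition val - 4 != 5 must hold; in canonical form it is val != 9.
Then branch requires acc != 4; else branch requires (3*acc < -15 ==> s > val - 4) && 5*s != 14.
Before the if: (3*val > 0 ==> acc != 4) && ((!(3*val > 0)) ==> ((3*acc < -15 ==> s > val - 4) && 5*s != 14))
Then branch requires (3*val > -18 ==> acc != 4) && ((!(3*val > -18)) ==> ((3*acc < -15 ==> s > val + 2) && 5*s != 14)); else branch requires (3*val > 0 ==> acc != 4) && ((!(3*val > 0)) ==> ((3*acc < -15 ==> 2*val > -4) && 15*val != 14)).
Before the if: ((val < 7 || acc > s - 13) ==> ((3*val > -18 ==> acc != 4) && ((!(3*val > -18)) ==> ((3*acc < -15 ==> s > val + 2) && 5*s != 14)))) && ((!(val < 7 || acc > s - 13)) ==> ((3*val > 0 ==> acc != 4) && ((!(3*val > 0)) ==> ((3*acc < -15 ==> 2*val > -4) && 15*val != 14))))
Answer: WP = ((val < 7 || acc > s - 13) ==> ((3*val > -18 ==> acc != 4) && ((!(3*val > -18)) ==> ((3*acc < -15 ==> s > val + 2) && 5*s != 14)))) && ((!(val < 7 || acc > s - 13)) ==> ((3*val > 0 ==> acc != 4) && ((!(3*val > 0)) ==> ((3*acc < -15 ==> 2*val > -4) && 15*val != 14))))


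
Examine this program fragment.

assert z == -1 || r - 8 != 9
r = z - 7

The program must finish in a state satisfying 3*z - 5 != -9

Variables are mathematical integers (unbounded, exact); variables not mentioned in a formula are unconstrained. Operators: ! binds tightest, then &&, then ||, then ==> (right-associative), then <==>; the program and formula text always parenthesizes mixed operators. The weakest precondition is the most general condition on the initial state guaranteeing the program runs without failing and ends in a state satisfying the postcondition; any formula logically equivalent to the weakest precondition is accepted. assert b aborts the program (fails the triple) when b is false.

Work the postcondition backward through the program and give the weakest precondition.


Working backward. After the program, the postcondition 3*z - 5 != -9 must hold; in canonical form it is 3*z != -4.
Before r := z - 7: 3*z != -4
Before assert z == -1 || r - 8 != 9: (z == -1 || r != 17) && 3*z != -4
Answer: WP = (z == -1 || r != 17) && 3*z != -4


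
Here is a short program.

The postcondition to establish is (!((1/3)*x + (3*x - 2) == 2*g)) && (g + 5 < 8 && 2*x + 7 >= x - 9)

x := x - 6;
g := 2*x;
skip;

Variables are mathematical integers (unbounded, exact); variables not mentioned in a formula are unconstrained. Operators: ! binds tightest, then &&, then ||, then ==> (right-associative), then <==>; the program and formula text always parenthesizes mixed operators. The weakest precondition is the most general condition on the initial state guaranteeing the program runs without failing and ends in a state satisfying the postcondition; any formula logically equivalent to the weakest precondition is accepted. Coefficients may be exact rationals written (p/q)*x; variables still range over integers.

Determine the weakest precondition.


Working backward. After the program, the postcondition (!((1/3)*x + (3*x - 2) == 2*g)) && (g + 5 < 8 && 2*x + 7 >= x - 9) must hold; in canonical form it is (!((10/3)*x == 2*g + 2)) && g < 3 && x >= -16.
Before skip: (!((10/3)*x == 2*g + 2)) && g < 3 && x >= -16
Before g := 2*x: (!((2/3)*x == -2)) && 2*x < 3 && x >= -16
Before x := x - 6: (!((2/3)*x == 2)) && 2*x < 15 && x >= -10
Answer: WP = (!((2/3)*x == 2)) && 2*x < 15 && x >= -10


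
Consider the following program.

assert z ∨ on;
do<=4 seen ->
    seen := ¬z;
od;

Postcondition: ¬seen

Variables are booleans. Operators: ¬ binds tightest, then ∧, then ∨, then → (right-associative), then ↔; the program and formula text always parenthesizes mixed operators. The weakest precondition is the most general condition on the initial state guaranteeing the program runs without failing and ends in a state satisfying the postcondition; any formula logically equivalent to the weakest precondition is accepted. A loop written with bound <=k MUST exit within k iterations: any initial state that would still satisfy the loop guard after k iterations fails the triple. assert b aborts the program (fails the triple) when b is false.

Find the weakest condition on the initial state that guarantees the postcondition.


Working backward. After the program, ¬seen must hold.
Before the loop (bound <=4), unroll the exhaustion recursion (WP_0 = exit-now case; WP_j = one more guarded iteration, up to j = 4):
  WP_0: ¬seen
  WP_1: seen → z
  WP_2: seen → ((¬z) → z)
  WP_3: seen → ((¬z) → ((¬z) → z))
  WP_4: seen → ((¬z) → ((¬z) → ((¬z) → z)))
So before the loop: seen → ((¬z) → ((¬z) → ((¬z) → z)))
Before assert z ∨ on: (z ∨ on) ∧ (seen → ((¬z) → ((¬z) → ((¬z) → z))))
Answer: WP = (z ∨ on) ∧ (seen → ((¬z) → ((¬z) → ((¬z) → z))))


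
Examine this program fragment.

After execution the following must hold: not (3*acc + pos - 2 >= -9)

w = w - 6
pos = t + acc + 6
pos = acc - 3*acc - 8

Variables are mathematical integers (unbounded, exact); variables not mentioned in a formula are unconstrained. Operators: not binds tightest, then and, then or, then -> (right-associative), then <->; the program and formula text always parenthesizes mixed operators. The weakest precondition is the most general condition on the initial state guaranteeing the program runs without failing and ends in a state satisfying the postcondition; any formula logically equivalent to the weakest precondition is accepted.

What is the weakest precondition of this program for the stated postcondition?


Working backward. After the program, the postcondition not (3*acc + pos - 2 >= -9) must hold; in canonical form it is not (3*acc + pos >= -7).
Before pos := acc - 3*acc - 8: not (acc >= 1)
Before pos := t + acc + 6: not (acc >= 1)
Before w := w - 6: not (acc >= 1)
Answer: WP = not (acc >= 1)


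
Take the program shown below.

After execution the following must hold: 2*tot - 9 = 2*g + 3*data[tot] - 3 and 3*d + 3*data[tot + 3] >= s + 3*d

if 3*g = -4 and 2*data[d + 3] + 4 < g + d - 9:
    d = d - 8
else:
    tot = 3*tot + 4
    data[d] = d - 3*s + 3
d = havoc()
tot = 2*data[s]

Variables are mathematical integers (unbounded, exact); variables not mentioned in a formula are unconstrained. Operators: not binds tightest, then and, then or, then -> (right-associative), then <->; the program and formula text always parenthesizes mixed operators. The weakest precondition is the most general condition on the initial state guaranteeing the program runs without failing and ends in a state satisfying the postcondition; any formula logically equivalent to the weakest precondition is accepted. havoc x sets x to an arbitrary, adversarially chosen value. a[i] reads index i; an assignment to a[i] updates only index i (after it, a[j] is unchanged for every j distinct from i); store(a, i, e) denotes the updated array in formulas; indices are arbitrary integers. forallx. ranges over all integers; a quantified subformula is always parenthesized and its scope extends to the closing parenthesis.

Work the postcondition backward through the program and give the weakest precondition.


Working backward. After the program, the postcondition 2*tot - 9 = 2*g + 3*data[tot] - 3 and 3*d + 3*data[tot + 3] >= s + 3*d must hold; in canonical form it is 2*tot = 3*data[tot] + 2*g + 6 and 3*data[tot + 3] >= s.
Before tot := 2*data[s]: 4*data[s] = 3*data[2*data[s]] + 2*g + 6 and 3*data[2*data[s] + 3] >= s
Before havoc d: 4*data[s] = 3*data[2*data[s]] + 2*g + 6 and 3*data[2*data[s] + 3] >= s
Then branch requires 4*data[s] = 3*data[2*data[s]] + 2*g + 6 and 3*data[2*data[s] + 3] >= s; else branch requires 4*store(data, d, d - 3*s + 3)[s] = 3*store(data, d, d - 3*s + 3)[2*store(data, d, d - 3*s + 3)[s]] + 2*g + 6 and 3*store(data, d, d - 3*s + 3)[2*store(data, d, d - 3*s + 3)[s] + 3] >= s.
Before the if: ((3*g = -4 and 2*data[d + 3] < d + g - 13) -> (4*data[s] = 3*data[2*data[s]] + 2*g + 6 and 3*data[2*data[s] + 3] >= s)) and ((not (3*g = -4 and 2*data[d + 3] < d + g - 13)) -> (4*store(data, d, d - 3*s + 3)[s] = 3*store(data, d, d - 3*s + 3)[2*store(data, d, d - 3*s + 3)[s]] + 2*g + 6 and 3*store(data, d, d - 3*s + 3)[2*store(data, d, d - 3*s + 3)[s] + 3] >= s))
Answer: WP = ((3*g = -4 and 2*data[d + 3] < d + g - 13) -> (4*data[s] = 3*data[2*data[s]] + 2*g + 6 and 3*data[2*data[s] + 3] >= s)) and ((not (3*g = -4 and 2*data[d + 3] < d + g - 13)) -> (4*store(data, d, d - 3*s + 3)[s] = 3*store(data, d, d - 3*s + 3)[2*store(data, d, d - 3*s + 3)[s]] + 2*g + 6 and 3*store(data, d, d - 3*s + 3)[2*store(data, d, d - 3*s + 3)[s] + 3] >= s))


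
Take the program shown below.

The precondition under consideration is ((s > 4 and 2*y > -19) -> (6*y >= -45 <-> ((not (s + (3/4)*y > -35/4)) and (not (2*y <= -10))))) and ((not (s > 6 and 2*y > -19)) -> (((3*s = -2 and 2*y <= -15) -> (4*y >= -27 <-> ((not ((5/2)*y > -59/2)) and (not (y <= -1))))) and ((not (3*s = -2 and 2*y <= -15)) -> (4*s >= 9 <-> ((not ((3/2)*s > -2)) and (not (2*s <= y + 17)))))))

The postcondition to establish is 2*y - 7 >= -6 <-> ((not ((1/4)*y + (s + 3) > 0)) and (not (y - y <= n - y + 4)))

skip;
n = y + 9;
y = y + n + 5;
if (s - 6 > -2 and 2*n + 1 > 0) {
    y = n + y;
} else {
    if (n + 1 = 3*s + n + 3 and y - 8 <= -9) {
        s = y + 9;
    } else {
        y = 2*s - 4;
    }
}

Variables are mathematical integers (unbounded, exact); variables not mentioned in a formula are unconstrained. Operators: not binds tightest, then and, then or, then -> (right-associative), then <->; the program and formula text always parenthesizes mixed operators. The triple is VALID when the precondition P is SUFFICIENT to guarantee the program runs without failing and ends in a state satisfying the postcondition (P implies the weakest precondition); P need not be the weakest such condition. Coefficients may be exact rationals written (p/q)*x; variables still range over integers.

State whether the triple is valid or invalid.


Working backward. After the program, the postcondition 2*y - 7 >= -6 <-> ((not ((1/4)*y + (s + 3) > 0)) and (not (y - y <= n - y + 4))) must hold; in canonical form it is 2*y >= 1 <-> ((not (s + (1/4)*y > -3)) and (not (y <= n + 4))).
Then branch requires 2*n + 2*y >= 1 <-> ((not ((1/4)*n + s + (1/4)*y > -3)) and (not (y <= 4))); else branch requires ((3*s = -2 and y <= -1) -> (2*y >= 1 <-> ((not ((5/4)*y > -12)) and (not (y <= n + 4))))) and ((not (3*s = -2 and y <= -1)) -> (4*s >= 9 <-> ((not ((3/2)*s > -2)) and (not (2*s <= n + 8))))).
Before the if: ((s > 4 and 2*n > -1) -> (2*n + 2*y >= 1 <-> ((not ((1/4)*n + s + (1/4)*y > -3)) and (not (y <= 4))))) and ((not (s > 4 and 2*n > -1)) -> (((3*s = -2 and y <= -1) -> (2*y >= 1 <-> ((not ((5/4)*y > -12)) and (not (y <= n + 4))))) and ((not (3*s = -2 and y <= -1)) -> (4*s >= 9 <-> ((not ((3/2)*s > -2)) and (not (2*s <= n + 8)))))))
Before y := y + n + 5: ((s > 4 and 2*n > -1) -> (4*n + 2*y >= -9 <-> ((not ((1/2)*n + s + (1/4)*y > -17/4)) and (not (n + y <= -1))))) and ((not (s > 4 and 2*n > -1)) -> (((3*s = -2 and n + y <= -6) -> (2*n + 2*y >= -9 <-> ((not ((5/4)*n + (5/4)*y > -73/4)) and (not (y <= -1))))) and ((not (3*s = -2 and n + y <= -6)) -> (4*s >= 9 <-> ((not ((3/2)*s > -2)) and (not (2*s <= n + 8)))))))
Before n := y + 9: ((s > 4 and 2*y > -19) -> (6*y >= -45 <-> ((not (s + (3/4)*y > -35/4)) and (not (2*y <= -10))))) and ((not (s > 4 and 2*y > -19)) -> (((3*s = -2 and 2*y <= -15) -> (4*y >= -27 <-> ((not ((5/2)*y > -59/2)) and (not (y <= -1))))) and ((not (3*s = -2 and 2*y <= -15)) -> (4*s >= 9 <-> ((not ((3/2)*s > -2)) and (not (2*s <= y + 17)))))))
Before skip: ((s > 4 and 2*y > -19) -> (6*y >= -45 <-> ((not (s + (3/4)*y > -35/4)) and (not (2*y <= -10))))) and ((not (s > 4 and 2*y > -19)) -> (((3*s = -2 and 2*y <= -15) -> (4*y >= -27 <-> ((not ((5/2)*y > -59/2)) and (not (y <= -1))))) and ((not (3*s = -2 and 2*y <= -15)) -> (4*s >= 9 <-> ((not ((3/2)*s > -2)) and (not (2*s <= y + 17)))))))
The weakest precondition is ((s > 4 and 2*y > -19) -> (6*y >= -45 <-> ((not (s + (3/4)*y > -35/4)) and (not (2*y <= -10))))) and ((not (s > 4 and 2*y > -19)) -> (((3*s = -2 and 2*y <= -15) -> (4*y >= -27 <-> ((not ((5/2)*y > -59/2)) and (not (y <= -1))))) and ((not (3*s = -2 and 2*y <= -15)) -> (4*s >= 9 <-> ((not ((3/2)*s > -2)) and (not (2*s <= y + 17))))))).
Check whether ((s > 4 and 2*y > -19) -> (6*y >= -45 <-> ((not (s + (3/4)*y > -35/4)) and (not (2*y <= -10))))) and ((not (s > 6 and 2*y > -19)) -> (((3*s = -2 and 2*y <= -15) -> (4*y >= -27 <-> ((not ((5/2)*y > -59/2)) and (not (y <= -1))))) and ((not (3*s = -2 and 2*y <= -15)) -> (4*s >= 9 <-> ((not ((3/2)*s > -2)) and (not (2*s <= y + 17))))))) implies it.
Every state satisfying the precondition satisfies the weakest precondition: the implication holds.
Answer: valid
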